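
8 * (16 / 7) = 128 / 7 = 18.29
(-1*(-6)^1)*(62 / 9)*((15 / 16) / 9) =4.31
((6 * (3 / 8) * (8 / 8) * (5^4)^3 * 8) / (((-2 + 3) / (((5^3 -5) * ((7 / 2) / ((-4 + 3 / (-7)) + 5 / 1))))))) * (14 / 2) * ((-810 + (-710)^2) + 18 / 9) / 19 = 11379363310546875000 / 19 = 598913858449835526.32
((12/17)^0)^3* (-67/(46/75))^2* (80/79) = 505012500/41791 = 12084.24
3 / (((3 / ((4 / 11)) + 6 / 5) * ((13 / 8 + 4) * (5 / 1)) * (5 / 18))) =64 / 1575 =0.04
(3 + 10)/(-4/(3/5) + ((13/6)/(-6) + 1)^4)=-21835008/10917599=-2.00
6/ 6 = 1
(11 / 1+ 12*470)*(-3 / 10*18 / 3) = -10171.80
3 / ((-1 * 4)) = -0.75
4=4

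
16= 16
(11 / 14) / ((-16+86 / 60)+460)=165 / 93541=0.00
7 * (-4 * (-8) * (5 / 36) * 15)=1400 / 3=466.67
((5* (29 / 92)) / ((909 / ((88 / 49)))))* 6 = 6380 / 341481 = 0.02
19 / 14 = 1.36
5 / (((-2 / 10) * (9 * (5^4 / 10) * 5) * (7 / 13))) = -26 / 1575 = -0.02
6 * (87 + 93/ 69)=12192/ 23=530.09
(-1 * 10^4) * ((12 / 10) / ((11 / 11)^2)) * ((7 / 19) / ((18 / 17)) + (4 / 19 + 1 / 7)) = -3358000 / 399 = -8416.04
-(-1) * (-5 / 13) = -5 / 13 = -0.38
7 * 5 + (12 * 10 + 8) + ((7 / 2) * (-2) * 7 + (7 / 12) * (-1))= 1361 / 12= 113.42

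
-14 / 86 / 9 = -7 / 387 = -0.02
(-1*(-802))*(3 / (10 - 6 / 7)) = 8421 / 32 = 263.16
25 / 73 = 0.34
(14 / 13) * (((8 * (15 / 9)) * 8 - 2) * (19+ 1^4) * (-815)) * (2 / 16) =-8956850 / 39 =-229662.82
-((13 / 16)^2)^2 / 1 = -28561 / 65536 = -0.44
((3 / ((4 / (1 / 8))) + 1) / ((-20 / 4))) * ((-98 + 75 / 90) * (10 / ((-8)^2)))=3.32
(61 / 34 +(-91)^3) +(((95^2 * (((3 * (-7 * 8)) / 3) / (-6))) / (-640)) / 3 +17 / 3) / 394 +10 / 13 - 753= -18916356446863 / 25077312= -754321.53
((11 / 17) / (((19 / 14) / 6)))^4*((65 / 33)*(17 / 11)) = 130525274880 / 640267073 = 203.86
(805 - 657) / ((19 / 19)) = 148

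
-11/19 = -0.58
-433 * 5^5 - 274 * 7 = -1355043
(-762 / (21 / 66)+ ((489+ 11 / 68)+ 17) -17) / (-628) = 907111 / 298928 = 3.03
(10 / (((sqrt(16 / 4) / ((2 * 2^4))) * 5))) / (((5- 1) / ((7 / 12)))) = 14 / 3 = 4.67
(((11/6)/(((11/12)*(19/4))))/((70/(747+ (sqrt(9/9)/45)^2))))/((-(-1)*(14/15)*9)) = 3025352/5655825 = 0.53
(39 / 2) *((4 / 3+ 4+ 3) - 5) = 65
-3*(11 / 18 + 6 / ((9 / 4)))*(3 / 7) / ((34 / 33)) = -1947 / 476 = -4.09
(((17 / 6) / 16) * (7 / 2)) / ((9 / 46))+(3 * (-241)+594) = -125.83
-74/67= -1.10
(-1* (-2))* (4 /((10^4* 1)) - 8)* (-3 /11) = 59997 /13750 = 4.36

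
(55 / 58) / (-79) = -55 / 4582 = -0.01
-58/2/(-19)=29/19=1.53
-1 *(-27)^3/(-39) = -6561/13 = -504.69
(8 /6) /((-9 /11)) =-44 /27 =-1.63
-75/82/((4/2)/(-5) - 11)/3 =125/4674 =0.03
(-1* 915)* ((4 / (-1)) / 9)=1220 / 3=406.67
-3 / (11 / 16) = -48 / 11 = -4.36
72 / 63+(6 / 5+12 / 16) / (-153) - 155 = -1098631 / 7140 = -153.87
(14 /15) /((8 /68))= 7.93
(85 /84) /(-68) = -5 /336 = -0.01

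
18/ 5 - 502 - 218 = -716.40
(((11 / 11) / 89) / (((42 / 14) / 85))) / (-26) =-85 / 6942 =-0.01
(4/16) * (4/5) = 1/5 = 0.20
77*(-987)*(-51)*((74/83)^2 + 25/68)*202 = 12540722592321/13778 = 910199055.91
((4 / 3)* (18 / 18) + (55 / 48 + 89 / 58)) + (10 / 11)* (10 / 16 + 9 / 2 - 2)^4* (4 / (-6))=-52707377 / 979968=-53.78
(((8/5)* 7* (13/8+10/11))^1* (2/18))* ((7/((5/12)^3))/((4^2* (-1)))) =-131124/6875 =-19.07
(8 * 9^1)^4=26873856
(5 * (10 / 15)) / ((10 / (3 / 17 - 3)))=-0.94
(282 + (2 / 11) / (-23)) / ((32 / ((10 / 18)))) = 22295 / 4554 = 4.90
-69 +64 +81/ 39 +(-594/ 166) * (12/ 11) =-7366/ 1079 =-6.83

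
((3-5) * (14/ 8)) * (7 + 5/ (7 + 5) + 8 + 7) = -1883/ 24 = -78.46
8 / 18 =0.44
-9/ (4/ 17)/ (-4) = 153/ 16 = 9.56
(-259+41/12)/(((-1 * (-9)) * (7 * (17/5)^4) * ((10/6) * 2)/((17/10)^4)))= -3067/40320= -0.08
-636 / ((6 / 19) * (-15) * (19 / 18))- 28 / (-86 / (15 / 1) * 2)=129.64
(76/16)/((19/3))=3/4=0.75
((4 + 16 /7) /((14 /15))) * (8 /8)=330 /49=6.73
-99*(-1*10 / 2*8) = 3960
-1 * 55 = -55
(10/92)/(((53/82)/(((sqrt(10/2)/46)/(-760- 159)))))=-205 * sqrt(5)/51532006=-0.00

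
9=9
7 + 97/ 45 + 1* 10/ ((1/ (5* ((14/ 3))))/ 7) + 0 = 73912/ 45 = 1642.49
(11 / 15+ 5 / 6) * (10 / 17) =47 / 51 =0.92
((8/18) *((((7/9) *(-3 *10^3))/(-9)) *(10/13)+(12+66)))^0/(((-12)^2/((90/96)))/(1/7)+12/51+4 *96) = 85/124052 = 0.00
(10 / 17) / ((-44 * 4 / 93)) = -465 / 1496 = -0.31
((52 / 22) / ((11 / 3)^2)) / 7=234 / 9317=0.03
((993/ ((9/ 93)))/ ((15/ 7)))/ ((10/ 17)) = 1221059/ 150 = 8140.39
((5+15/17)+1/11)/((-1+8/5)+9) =5585/8976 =0.62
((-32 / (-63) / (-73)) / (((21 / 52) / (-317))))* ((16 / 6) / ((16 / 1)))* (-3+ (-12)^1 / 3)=-6.37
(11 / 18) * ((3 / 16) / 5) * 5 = 0.11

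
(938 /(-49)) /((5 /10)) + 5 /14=-37.93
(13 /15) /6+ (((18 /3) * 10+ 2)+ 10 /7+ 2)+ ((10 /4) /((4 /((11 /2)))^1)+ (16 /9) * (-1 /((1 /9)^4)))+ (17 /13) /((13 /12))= -9875120083 /851760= -11593.78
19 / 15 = 1.27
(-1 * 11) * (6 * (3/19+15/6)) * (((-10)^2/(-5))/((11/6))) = 36360/19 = 1913.68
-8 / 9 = -0.89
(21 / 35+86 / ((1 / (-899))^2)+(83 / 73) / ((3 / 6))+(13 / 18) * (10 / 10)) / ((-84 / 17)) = -7763045794999 / 551880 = -14066546.70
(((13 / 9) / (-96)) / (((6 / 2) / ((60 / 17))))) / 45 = -0.00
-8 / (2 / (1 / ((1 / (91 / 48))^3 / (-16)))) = 436.09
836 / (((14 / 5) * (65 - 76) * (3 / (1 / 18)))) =-95 / 189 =-0.50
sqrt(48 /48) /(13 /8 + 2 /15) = 120 /211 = 0.57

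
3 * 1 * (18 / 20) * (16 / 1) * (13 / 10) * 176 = 247104 / 25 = 9884.16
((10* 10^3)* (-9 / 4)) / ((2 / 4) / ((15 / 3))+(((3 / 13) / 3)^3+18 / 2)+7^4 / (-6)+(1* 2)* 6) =741487500 / 12492127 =59.36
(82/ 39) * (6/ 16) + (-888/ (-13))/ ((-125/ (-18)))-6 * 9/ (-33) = 876671/ 71500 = 12.26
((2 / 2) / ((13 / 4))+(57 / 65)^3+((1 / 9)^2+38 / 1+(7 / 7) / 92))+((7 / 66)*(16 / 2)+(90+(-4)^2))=3283395315971 / 22511560500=145.85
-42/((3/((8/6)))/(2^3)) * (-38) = 5674.67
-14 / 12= -1.17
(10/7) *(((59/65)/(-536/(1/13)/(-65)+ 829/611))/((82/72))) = 110920/10575663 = 0.01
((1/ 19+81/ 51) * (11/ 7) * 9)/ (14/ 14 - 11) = -5247/ 2261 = -2.32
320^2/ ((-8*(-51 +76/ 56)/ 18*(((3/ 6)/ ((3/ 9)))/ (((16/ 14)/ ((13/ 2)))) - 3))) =6881280/ 8201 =839.08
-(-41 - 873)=914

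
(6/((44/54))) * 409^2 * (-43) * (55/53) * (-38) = 110701547370/53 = 2088708440.94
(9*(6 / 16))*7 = 23.62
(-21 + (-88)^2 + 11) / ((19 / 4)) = 30936 / 19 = 1628.21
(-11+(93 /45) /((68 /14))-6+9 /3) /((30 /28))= -48461 /3825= -12.67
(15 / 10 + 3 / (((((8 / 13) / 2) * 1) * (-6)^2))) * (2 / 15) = 17 / 72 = 0.24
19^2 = 361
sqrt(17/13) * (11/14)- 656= -656 + 11 * sqrt(221)/182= -655.10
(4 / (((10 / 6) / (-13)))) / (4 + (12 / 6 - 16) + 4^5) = -2 / 65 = -0.03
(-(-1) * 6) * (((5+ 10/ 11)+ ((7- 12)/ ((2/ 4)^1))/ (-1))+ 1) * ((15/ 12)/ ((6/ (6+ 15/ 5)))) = 4185/ 22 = 190.23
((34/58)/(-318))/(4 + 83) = -17/802314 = -0.00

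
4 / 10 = 2 / 5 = 0.40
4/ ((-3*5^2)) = -4/ 75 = -0.05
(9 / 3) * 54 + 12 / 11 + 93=2817 / 11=256.09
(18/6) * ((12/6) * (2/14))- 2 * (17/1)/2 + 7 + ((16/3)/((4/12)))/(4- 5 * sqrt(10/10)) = -176/7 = -25.14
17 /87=0.20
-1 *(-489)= 489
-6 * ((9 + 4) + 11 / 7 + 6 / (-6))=-570 / 7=-81.43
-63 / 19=-3.32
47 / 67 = 0.70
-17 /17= -1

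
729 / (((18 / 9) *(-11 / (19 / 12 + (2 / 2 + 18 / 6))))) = -16281 / 88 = -185.01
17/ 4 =4.25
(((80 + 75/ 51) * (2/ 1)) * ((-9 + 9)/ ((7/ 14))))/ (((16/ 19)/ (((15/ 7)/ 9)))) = 0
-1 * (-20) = 20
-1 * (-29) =29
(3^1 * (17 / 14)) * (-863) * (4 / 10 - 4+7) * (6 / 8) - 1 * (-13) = -2241023 / 280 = -8003.65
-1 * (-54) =54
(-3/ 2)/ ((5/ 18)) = -27/ 5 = -5.40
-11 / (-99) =1 / 9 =0.11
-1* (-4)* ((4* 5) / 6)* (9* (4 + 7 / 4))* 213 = 146970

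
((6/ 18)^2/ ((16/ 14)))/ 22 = 7/ 1584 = 0.00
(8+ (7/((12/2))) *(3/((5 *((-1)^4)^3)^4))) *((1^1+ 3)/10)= 10007/3125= 3.20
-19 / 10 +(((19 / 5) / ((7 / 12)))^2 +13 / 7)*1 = 103863 / 2450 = 42.39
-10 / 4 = -5 / 2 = -2.50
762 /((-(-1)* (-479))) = -762 /479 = -1.59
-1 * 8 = -8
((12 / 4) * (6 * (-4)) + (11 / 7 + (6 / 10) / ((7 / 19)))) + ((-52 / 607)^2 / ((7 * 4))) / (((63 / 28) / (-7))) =-1140731624 / 16580205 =-68.80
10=10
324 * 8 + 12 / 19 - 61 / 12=589961 / 228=2587.55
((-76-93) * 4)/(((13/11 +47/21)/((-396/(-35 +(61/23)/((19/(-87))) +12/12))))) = -13511554056/7965175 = -1696.33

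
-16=-16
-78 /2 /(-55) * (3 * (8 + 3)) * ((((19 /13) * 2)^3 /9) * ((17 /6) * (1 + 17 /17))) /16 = 116603 /5070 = 23.00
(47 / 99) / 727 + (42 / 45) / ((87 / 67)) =2502667 / 3478695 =0.72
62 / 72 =31 / 36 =0.86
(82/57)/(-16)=-0.09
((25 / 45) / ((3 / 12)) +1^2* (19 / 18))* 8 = 236 / 9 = 26.22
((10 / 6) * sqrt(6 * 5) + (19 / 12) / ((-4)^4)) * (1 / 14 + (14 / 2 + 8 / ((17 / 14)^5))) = 3815240489 / 61065209856 + 1004010655 * sqrt(30) / 59633994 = 92.28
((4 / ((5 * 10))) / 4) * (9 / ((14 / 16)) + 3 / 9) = 223 / 1050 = 0.21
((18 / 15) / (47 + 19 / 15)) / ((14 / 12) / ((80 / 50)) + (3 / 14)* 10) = 1512 / 174665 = 0.01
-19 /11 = -1.73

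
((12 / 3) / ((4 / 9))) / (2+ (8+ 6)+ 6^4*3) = 9 / 3904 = 0.00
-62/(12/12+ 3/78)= -1612/27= -59.70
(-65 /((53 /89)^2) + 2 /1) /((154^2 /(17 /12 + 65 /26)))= -7978203 /266472976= -0.03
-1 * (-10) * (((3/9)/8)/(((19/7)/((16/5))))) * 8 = 224/57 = 3.93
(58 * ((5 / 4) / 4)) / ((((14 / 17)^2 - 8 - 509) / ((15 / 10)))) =-0.05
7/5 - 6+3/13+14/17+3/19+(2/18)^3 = -51830588/15305355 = -3.39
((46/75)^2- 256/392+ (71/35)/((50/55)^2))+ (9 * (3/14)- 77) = -80365349/1102500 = -72.89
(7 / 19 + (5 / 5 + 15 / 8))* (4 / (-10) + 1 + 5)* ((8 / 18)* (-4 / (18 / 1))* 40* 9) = -645.80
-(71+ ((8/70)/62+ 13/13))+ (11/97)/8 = -60610737/841960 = -71.99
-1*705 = -705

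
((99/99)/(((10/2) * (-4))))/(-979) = 1/19580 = 0.00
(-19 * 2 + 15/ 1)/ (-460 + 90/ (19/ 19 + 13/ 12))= 115/ 2084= 0.06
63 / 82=0.77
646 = 646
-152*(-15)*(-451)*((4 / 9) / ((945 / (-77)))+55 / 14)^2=-75126679748978 / 4822335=-15578901.04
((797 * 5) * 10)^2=1588022500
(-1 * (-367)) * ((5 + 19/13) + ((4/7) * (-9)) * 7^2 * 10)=-11992092/13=-922468.62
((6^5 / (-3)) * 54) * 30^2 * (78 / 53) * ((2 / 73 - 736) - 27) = 547264998259200 / 3869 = 141448694303.23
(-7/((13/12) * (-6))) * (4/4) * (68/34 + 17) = 266/13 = 20.46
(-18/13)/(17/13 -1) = -9/2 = -4.50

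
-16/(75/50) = -32/3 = -10.67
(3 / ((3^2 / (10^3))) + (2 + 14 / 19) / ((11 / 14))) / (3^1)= 211184 / 1881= 112.27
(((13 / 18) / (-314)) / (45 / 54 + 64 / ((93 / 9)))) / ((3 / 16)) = -3224 / 1846791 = -0.00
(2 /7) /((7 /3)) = 6 /49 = 0.12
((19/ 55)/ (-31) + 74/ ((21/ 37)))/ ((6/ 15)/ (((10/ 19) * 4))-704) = -93357820/ 503998341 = -0.19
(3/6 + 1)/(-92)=-3/184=-0.02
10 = 10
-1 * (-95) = 95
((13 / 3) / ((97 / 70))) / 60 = 91 / 1746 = 0.05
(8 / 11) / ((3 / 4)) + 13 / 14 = 877 / 462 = 1.90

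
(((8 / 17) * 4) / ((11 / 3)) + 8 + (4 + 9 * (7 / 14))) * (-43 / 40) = -273609 / 14960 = -18.29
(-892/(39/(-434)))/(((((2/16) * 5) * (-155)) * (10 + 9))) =-99904/18525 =-5.39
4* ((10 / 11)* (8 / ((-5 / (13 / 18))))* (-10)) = 4160 / 99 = 42.02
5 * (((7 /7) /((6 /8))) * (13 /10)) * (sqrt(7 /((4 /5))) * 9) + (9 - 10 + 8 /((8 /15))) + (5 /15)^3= 379 /27 + 39 * sqrt(35)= 244.76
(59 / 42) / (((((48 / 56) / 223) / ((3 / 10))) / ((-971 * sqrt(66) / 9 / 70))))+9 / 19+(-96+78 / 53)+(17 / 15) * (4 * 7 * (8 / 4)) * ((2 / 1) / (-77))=-12775447 * sqrt(66) / 75600 - 15901549 / 166155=-1468.56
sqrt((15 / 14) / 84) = sqrt(10) / 28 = 0.11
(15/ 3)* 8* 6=240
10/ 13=0.77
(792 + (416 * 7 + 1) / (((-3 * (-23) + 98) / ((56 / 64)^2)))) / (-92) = -8607633 / 983296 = -8.75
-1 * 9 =-9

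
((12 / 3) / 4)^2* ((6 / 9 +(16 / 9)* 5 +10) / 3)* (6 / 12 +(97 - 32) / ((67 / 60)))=692296 / 1809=382.70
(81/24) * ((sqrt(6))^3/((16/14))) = 567 * sqrt(6)/32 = 43.40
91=91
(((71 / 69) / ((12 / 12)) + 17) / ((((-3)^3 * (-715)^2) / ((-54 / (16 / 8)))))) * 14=17416 / 35274525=0.00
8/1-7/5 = 33/5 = 6.60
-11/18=-0.61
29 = 29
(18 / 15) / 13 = 0.09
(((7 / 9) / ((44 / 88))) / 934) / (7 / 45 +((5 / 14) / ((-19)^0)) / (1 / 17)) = 490 / 1832041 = 0.00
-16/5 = -3.20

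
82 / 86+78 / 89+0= 7003 / 3827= 1.83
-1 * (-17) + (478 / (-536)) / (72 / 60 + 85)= 1962441 / 115508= 16.99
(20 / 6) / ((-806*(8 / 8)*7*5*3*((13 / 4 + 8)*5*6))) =-0.00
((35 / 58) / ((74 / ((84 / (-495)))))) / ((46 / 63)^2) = -64827 / 24975148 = -0.00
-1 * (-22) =22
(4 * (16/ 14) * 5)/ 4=40/ 7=5.71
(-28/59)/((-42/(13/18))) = 13/1593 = 0.01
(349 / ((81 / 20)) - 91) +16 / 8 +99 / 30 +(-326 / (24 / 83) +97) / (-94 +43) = 20.68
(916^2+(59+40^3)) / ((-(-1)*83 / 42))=37930830 / 83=456997.95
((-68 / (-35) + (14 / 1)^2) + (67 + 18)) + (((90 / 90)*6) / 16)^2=634107 / 2240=283.08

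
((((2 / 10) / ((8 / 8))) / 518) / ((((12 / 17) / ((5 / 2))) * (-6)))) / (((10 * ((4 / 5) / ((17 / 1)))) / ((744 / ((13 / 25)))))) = -0.69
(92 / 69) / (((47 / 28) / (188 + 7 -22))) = 19376 / 141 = 137.42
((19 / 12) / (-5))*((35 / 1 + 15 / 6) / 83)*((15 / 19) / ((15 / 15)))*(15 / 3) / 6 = -125 / 1328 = -0.09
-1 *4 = -4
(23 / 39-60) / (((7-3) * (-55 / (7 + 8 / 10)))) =2317 / 1100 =2.11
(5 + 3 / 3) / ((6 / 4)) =4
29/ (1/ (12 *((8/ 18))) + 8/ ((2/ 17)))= 464/ 1091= 0.43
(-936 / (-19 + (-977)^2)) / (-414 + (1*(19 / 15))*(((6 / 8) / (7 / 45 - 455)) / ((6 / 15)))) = 8514688 / 3594836904345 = 0.00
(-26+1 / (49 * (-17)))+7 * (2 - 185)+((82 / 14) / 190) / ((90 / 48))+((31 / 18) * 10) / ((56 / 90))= -6074273711 / 4748100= -1279.31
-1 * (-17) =17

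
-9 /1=-9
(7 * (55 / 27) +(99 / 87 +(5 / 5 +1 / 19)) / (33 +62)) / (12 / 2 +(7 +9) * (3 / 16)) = 1.59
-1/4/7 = -1/28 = -0.04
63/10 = 6.30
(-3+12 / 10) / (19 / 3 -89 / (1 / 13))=27 / 17260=0.00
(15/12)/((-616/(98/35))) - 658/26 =-57917/2288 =-25.31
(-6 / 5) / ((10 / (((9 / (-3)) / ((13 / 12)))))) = 108 / 325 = 0.33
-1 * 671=-671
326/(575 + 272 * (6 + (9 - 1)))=326/4383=0.07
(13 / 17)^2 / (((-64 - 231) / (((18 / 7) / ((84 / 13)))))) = -6591 / 8354990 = -0.00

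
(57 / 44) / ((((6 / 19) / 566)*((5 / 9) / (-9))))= -8275203 / 220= -37614.56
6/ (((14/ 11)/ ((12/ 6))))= 66/ 7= 9.43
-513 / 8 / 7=-513 / 56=-9.16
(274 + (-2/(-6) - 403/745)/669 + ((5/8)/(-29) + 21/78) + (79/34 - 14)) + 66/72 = 263.49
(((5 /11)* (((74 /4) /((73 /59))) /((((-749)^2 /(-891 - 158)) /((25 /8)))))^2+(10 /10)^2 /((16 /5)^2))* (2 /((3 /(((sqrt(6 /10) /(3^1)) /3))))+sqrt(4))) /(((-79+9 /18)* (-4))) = 0.00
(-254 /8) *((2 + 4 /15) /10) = -2159 /300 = -7.20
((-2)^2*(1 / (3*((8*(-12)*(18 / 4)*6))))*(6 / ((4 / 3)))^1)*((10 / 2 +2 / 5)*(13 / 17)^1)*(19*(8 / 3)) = -247 / 510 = -0.48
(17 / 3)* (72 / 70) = 204 / 35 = 5.83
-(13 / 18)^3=-2197 / 5832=-0.38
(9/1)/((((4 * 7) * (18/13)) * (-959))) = -13/53704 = -0.00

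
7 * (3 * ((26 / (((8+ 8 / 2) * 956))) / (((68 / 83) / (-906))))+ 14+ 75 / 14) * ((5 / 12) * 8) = 26935375 / 97512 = 276.23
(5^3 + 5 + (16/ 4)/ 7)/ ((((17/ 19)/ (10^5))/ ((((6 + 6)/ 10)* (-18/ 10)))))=-3751056000/ 119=-31521478.99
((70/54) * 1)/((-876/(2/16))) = -35/189216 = -0.00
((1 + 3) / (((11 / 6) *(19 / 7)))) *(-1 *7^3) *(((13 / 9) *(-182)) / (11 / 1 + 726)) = 45446128 / 462099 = 98.35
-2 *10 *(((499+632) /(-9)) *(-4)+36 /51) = -513440 /51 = -10067.45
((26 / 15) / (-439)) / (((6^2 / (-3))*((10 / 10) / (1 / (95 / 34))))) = 221 / 1876725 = 0.00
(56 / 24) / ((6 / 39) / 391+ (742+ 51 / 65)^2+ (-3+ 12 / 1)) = 11563825 / 2734372074528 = 0.00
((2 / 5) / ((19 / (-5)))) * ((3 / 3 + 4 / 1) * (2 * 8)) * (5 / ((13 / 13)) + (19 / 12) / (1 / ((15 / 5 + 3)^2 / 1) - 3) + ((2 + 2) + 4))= -213440 / 2033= -104.99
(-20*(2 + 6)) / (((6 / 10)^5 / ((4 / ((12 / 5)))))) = -2500000 / 729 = -3429.36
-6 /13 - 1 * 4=-58 /13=-4.46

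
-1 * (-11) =11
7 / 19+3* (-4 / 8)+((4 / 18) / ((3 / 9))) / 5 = -569 / 570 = -1.00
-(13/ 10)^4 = -28561/ 10000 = -2.86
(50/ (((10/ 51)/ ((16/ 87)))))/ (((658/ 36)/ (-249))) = -6095520/ 9541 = -638.88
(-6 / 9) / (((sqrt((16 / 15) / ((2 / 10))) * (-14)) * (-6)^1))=-0.00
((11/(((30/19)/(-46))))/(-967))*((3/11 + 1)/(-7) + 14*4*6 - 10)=1566208/14505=107.98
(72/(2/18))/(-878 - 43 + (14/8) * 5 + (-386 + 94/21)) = -54432/108677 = -0.50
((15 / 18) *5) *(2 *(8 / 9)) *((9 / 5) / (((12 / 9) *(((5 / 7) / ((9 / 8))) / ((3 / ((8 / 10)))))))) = 945 / 16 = 59.06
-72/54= -4/3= -1.33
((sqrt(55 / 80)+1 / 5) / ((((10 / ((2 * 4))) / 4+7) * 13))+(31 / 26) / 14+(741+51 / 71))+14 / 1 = 4 * sqrt(11) / 1521+11426828033 / 15118740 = 755.81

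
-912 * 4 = -3648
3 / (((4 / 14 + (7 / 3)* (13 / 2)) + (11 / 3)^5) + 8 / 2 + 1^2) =10206 / 2324293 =0.00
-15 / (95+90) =-3 / 37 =-0.08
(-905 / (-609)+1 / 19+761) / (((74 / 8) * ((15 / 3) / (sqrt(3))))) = 7058668 * sqrt(3) / 428127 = 28.56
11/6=1.83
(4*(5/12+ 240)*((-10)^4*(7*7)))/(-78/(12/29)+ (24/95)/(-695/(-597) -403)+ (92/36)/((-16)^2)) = -3092856301248000000/1237168639429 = -2499947.22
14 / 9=1.56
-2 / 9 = -0.22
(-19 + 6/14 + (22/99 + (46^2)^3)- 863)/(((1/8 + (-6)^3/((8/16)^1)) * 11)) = -4775045191384/2394315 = -1994326.22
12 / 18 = 2 / 3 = 0.67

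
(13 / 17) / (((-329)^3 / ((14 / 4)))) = -13 / 172969118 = -0.00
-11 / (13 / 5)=-55 / 13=-4.23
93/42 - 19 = -235/14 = -16.79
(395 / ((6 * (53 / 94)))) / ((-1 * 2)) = -18565 / 318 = -58.38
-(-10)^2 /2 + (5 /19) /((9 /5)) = -8525 /171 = -49.85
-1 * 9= -9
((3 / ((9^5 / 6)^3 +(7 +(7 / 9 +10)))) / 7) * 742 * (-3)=-68688 / 68630377366163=-0.00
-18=-18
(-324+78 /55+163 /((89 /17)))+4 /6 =-4270109 /14685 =-290.78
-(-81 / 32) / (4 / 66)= 2673 / 64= 41.77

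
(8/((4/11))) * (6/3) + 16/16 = 45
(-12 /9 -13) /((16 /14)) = -301 /24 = -12.54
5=5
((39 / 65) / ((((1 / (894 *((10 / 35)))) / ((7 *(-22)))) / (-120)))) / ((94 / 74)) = 104791104 / 47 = 2229597.96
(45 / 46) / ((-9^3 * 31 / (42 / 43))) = -35 / 827793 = -0.00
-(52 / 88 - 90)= 1967 / 22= 89.41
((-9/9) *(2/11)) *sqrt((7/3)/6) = -sqrt(14)/33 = -0.11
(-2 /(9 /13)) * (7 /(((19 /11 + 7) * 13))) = -77 /432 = -0.18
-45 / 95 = -9 / 19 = -0.47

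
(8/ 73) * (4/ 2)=0.22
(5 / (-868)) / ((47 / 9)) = -45 / 40796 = -0.00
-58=-58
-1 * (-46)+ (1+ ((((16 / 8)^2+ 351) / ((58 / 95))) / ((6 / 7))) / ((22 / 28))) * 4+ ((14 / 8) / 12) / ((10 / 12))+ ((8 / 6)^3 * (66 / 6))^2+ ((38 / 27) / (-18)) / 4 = 38915694187 / 9302040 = 4183.57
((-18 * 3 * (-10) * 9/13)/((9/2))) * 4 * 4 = 17280/13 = 1329.23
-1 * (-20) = 20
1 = 1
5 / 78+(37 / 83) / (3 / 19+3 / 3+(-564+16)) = 1064254 / 16816215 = 0.06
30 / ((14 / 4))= 60 / 7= 8.57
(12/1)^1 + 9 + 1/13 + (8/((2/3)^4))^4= 2690441.14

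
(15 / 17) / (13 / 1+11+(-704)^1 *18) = -0.00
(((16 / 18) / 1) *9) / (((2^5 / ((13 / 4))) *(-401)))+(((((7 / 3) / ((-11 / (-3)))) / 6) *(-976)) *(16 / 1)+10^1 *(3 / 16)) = -350276335 / 211728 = -1654.37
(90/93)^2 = 900/961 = 0.94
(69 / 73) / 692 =69 / 50516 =0.00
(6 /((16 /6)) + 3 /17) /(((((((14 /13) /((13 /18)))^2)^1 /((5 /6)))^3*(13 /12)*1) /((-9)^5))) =-12321102709004375 /1769501196288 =-6963.04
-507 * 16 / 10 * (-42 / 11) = 170352 / 55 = 3097.31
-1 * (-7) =7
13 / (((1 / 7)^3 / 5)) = 22295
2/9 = 0.22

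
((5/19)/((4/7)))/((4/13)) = 455/304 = 1.50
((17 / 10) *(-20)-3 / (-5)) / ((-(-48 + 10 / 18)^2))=13527 / 911645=0.01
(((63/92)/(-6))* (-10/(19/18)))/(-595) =-27/14858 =-0.00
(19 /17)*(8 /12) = 38 /51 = 0.75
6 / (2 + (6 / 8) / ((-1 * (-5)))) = 2.79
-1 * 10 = -10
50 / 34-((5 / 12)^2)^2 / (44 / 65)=22118975 / 15510528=1.43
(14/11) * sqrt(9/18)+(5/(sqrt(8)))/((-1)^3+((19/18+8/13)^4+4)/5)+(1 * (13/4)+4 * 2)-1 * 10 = 5/4+13949930299 * sqrt(2)/8964727475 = 3.45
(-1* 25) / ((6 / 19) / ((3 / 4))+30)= -475 / 578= -0.82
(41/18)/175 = 41/3150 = 0.01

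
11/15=0.73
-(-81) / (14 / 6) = 243 / 7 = 34.71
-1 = -1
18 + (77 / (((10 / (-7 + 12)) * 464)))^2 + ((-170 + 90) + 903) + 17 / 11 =7981518531 / 9473024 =842.55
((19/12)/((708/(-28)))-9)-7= -16.06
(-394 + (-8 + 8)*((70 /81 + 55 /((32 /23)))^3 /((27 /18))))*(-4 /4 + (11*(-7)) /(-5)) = -28368 /5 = -5673.60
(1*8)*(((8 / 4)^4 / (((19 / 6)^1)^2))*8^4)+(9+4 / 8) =37755595 / 722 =52293.07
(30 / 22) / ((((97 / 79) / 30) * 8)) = 17775 / 4268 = 4.16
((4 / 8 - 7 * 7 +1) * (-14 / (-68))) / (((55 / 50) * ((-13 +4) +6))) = 3325 / 1122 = 2.96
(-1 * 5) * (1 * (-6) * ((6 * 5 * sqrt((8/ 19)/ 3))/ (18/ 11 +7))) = 1320 * sqrt(114)/ 361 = 39.04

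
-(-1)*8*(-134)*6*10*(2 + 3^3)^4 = -45492313920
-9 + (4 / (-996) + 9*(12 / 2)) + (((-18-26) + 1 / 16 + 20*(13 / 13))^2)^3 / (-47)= -785935867612692473 / 196343758848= -4002856.38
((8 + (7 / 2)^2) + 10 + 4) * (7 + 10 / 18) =2329 / 9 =258.78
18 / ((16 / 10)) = 45 / 4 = 11.25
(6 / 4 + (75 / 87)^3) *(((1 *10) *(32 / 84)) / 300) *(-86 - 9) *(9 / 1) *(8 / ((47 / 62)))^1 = -1968051616 / 8023981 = -245.27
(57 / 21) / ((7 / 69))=26.76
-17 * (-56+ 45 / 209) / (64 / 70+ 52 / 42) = 20811315 / 47234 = 440.60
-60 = -60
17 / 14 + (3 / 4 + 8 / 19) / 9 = 6437 / 4788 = 1.34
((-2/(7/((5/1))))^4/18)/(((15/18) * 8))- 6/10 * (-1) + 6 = 238949/36015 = 6.63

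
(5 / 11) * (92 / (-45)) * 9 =-92 / 11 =-8.36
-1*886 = -886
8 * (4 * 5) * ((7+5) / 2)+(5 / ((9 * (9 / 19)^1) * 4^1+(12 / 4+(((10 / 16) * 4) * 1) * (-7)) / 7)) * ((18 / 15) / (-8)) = 7650801 / 7970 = 959.95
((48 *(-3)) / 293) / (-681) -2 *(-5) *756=7560.00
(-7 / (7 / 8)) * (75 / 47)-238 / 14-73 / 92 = -132139 / 4324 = -30.56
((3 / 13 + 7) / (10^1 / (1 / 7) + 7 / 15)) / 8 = 705 / 54964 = 0.01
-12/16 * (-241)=723/4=180.75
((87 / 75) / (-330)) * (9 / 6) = -29 / 5500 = -0.01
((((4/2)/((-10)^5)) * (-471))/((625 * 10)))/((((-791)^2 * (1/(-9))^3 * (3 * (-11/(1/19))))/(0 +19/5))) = 114453/10753892187500000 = 0.00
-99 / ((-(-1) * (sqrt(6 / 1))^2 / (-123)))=4059 / 2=2029.50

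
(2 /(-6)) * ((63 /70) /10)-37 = -3703 /100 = -37.03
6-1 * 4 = 2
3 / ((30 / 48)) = 24 / 5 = 4.80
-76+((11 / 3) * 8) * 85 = 7252 / 3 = 2417.33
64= 64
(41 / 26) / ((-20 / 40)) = -41 / 13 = -3.15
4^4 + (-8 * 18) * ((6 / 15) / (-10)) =6544 / 25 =261.76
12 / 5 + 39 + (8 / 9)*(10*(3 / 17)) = 10957 / 255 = 42.97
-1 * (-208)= 208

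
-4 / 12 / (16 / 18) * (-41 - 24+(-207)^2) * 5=-80220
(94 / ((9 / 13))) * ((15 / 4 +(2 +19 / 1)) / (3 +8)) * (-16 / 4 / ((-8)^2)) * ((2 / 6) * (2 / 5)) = -611 / 240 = -2.55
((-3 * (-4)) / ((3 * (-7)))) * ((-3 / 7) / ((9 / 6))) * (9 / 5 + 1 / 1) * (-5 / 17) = -0.13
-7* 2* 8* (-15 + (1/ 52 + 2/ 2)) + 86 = 21474/ 13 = 1651.85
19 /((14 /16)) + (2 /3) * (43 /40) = 9421 /420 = 22.43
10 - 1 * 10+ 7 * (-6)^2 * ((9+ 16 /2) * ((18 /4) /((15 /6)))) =38556 /5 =7711.20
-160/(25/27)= -864/5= -172.80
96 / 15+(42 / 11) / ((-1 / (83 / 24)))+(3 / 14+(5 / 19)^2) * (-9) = -5201589 / 555940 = -9.36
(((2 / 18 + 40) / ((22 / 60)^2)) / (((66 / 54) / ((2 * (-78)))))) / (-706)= 25342200 / 469843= 53.94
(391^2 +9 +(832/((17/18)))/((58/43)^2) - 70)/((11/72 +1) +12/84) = 1104662258784/9335941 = 118323.61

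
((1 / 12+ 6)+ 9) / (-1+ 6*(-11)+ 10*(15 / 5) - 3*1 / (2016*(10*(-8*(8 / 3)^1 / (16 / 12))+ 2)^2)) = -253035104 / 620704897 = -0.41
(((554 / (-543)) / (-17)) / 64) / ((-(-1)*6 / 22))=3047 / 886176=0.00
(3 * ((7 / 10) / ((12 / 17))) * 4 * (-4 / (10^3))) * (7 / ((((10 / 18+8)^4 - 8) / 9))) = -49187817 / 87751382500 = -0.00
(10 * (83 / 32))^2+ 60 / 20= 172993 / 256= 675.75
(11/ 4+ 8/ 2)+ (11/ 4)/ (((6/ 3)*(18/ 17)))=1159/ 144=8.05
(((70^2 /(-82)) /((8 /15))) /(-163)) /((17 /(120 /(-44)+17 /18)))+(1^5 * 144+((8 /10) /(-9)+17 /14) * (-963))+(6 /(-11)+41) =-944132641091 /1049765640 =-899.37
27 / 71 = 0.38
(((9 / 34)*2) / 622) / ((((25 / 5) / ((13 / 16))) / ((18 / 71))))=1053 / 30030160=0.00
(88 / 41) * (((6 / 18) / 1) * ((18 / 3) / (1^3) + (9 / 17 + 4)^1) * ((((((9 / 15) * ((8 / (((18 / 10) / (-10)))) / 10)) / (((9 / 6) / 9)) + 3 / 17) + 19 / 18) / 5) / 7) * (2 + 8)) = -31.79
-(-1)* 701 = 701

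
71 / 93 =0.76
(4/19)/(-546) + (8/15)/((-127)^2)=-0.00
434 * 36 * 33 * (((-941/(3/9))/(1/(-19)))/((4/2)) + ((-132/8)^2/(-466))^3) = 11193996362271331455/809557568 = 13827301238.04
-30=-30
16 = 16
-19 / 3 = -6.33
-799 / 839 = -0.95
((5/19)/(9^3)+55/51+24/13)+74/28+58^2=144402807995/42854994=3369.57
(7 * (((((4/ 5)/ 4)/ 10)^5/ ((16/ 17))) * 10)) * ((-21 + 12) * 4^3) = -1071/ 7812500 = -0.00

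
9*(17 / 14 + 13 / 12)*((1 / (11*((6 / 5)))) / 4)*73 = 70445 / 2464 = 28.59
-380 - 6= -386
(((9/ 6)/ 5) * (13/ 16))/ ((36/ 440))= 143/ 48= 2.98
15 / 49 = 0.31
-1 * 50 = -50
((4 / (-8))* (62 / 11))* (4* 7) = -868 / 11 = -78.91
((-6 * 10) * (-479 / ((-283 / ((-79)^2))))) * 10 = -1793663400 / 283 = -6338033.22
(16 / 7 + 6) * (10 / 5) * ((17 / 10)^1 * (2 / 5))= 1972 / 175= 11.27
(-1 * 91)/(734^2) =-91/538756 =-0.00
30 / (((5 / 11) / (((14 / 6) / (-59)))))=-154 / 59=-2.61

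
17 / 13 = 1.31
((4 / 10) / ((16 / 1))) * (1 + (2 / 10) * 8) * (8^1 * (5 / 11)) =13 / 55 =0.24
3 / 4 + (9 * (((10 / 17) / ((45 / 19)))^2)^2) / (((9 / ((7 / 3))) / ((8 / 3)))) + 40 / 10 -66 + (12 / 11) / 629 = -491573558064011 / 8029021729212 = -61.22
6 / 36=1 / 6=0.17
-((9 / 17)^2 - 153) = 44136 / 289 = 152.72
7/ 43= 0.16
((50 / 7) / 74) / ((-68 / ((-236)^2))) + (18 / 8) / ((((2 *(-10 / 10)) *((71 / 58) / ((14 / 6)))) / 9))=-122993243 / 1250452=-98.36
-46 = -46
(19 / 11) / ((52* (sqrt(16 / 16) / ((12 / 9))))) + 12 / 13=415 / 429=0.97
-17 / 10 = -1.70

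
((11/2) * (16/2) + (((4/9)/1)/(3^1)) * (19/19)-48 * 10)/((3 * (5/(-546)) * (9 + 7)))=133861/135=991.56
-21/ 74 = -0.28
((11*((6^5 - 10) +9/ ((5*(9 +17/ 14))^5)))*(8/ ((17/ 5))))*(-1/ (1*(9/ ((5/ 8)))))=-1451201087665271666/ 103965428048625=-13958.50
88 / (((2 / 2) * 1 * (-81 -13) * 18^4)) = -11 / 1233468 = -0.00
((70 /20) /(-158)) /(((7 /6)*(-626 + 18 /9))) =1 /32864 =0.00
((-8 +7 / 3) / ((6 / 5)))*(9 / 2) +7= -57 / 4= -14.25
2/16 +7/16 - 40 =-631/16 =-39.44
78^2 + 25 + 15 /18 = 36659 /6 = 6109.83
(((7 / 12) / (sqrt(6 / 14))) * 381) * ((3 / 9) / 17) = 889 * sqrt(21) / 612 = 6.66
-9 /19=-0.47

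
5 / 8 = 0.62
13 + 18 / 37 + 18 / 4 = 1331 / 74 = 17.99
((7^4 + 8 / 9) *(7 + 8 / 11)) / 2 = 1837445 / 198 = 9280.03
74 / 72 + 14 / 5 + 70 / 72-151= -731 / 5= -146.20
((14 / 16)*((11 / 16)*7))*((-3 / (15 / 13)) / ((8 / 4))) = -7007 / 1280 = -5.47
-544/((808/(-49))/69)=229908/101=2276.32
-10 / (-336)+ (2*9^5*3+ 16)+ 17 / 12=19841441 / 56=354311.45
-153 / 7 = -21.86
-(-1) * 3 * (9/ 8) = 27/ 8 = 3.38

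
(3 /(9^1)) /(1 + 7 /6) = 2 /13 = 0.15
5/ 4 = 1.25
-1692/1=-1692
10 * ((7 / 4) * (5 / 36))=175 / 72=2.43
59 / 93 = 0.63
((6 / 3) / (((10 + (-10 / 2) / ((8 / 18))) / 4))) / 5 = -32 / 25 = -1.28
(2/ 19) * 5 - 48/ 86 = -26/ 817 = -0.03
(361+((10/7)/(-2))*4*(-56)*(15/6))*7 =5327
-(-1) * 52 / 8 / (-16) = -13 / 32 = -0.41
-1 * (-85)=85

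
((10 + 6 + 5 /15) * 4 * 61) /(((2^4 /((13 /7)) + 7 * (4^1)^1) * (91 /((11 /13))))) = 671 /663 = 1.01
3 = 3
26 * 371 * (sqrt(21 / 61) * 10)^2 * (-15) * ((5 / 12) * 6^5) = -984470760000 / 61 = -16138864918.03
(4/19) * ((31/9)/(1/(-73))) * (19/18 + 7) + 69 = -550079/1539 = -357.43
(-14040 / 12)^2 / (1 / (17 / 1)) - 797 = 23270503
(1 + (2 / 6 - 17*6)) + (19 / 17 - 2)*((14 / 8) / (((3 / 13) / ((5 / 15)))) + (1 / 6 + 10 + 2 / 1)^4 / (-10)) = 26886889 / 14688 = 1830.53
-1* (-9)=9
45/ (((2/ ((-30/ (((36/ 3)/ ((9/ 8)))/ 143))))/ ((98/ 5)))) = -2837835/ 16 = -177364.69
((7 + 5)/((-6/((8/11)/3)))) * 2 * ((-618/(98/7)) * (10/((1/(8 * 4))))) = 1054720/77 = 13697.66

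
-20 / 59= -0.34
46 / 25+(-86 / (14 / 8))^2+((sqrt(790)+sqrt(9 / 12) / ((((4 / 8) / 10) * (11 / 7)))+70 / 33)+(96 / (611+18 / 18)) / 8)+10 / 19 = 70 * sqrt(3) / 11+sqrt(790)+31592436511 / 13057275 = 2458.66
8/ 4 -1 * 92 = -90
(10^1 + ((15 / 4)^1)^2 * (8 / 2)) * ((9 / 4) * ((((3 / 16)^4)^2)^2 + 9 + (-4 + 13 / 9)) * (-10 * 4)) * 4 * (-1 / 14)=1417632282065092373837525 / 129127208515966861312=10978.57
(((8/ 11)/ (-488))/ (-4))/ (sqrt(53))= sqrt(53)/ 142252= 0.00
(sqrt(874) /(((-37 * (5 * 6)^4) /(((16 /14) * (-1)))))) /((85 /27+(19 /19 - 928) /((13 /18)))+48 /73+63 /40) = -3796 * sqrt(874) /127234669870875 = -0.00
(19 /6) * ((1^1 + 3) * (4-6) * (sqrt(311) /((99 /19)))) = -1444 * sqrt(311) /297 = -85.74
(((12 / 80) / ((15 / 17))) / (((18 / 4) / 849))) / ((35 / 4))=9622 / 2625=3.67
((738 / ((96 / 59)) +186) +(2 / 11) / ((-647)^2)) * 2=47119884899 / 36837592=1279.13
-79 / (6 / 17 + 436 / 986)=-38947 / 392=-99.35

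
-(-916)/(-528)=-229/132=-1.73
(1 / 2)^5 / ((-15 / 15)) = -1 / 32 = -0.03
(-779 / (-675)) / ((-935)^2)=779 / 590101875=0.00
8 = 8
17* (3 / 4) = 51 / 4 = 12.75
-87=-87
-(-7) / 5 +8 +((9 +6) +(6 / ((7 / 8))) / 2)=974 / 35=27.83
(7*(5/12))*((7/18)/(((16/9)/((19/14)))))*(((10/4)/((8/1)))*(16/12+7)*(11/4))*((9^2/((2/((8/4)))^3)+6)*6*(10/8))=132584375/32768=4046.15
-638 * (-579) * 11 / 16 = 2031711 / 8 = 253963.88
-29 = -29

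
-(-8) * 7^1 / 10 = 28 / 5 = 5.60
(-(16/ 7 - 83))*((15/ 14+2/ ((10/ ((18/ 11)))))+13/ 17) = 3200047/ 18326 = 174.62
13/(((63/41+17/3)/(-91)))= -145509/886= -164.23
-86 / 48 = -43 / 24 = -1.79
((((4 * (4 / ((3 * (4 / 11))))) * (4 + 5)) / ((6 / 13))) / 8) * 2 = 143 / 2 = 71.50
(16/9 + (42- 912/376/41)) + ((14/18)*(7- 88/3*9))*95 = -109525241/5781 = -18945.73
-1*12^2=-144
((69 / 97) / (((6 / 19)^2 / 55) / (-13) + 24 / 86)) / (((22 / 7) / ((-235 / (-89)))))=38175325825 / 17817545104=2.14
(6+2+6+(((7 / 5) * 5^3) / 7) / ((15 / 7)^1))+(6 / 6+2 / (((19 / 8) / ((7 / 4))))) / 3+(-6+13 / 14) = 17093 / 798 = 21.42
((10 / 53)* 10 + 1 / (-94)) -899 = -4469471 / 4982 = -897.12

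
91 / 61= 1.49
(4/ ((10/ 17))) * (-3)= -102/ 5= -20.40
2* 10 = 20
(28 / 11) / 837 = 28 / 9207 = 0.00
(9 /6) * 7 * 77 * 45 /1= 72765 /2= 36382.50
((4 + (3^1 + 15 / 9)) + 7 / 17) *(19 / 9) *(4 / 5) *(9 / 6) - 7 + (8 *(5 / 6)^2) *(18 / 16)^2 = 563773 / 24480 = 23.03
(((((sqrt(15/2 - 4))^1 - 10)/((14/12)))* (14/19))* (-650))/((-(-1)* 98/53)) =2067000/931 - 103350* sqrt(14)/931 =1804.83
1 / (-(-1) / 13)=13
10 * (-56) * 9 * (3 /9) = -1680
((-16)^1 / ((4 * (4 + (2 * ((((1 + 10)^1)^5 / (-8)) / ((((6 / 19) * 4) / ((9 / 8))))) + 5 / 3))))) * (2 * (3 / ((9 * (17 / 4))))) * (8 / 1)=0.00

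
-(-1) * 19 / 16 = 19 / 16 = 1.19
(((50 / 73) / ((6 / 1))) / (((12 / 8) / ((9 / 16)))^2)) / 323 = 75 / 1509056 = 0.00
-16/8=-2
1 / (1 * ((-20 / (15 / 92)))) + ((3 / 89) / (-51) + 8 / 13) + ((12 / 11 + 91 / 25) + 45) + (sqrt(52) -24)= 2 * sqrt(13) + 52424828867 / 1990502800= 33.55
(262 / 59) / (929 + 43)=131 / 28674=0.00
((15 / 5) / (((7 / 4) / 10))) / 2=60 / 7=8.57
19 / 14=1.36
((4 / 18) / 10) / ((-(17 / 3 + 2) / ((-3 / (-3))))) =-0.00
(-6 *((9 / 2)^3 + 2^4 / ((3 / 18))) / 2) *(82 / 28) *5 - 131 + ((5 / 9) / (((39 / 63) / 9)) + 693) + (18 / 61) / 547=-371657736053 / 48582352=-7650.06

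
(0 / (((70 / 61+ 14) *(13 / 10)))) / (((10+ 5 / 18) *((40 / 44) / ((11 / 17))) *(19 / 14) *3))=0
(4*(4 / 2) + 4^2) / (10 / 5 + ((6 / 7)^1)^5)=201684 / 20695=9.75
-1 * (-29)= 29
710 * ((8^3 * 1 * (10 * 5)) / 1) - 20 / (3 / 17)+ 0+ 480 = 54529100 / 3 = 18176366.67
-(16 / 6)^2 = -64 / 9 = -7.11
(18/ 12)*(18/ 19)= 27/ 19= 1.42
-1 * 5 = -5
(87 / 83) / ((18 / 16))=232 / 249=0.93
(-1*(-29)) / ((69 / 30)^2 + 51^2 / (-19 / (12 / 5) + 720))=4956100 / 1528301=3.24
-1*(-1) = 1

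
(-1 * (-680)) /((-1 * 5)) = -136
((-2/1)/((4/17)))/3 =-17/6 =-2.83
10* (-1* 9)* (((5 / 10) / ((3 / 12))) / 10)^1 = -18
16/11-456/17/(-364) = 26006/17017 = 1.53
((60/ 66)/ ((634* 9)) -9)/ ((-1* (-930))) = -141221/ 14593095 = -0.01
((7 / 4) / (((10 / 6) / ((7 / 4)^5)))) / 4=352947 / 81920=4.31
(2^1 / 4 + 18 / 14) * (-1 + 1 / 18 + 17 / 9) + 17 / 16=2771 / 1008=2.75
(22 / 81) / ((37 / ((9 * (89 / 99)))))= 178 / 2997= 0.06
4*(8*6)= 192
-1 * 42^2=-1764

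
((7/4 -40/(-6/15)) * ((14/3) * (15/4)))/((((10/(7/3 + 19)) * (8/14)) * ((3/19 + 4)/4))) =1515668/237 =6395.22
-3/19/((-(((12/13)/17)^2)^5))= 277921878692682183940201/392143306752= 708725289727.94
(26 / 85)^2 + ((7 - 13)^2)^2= 9364276 / 7225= 1296.09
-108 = -108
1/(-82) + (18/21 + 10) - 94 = -47731/574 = -83.16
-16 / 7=-2.29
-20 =-20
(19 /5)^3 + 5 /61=419024 /7625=54.95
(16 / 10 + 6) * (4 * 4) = 608 / 5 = 121.60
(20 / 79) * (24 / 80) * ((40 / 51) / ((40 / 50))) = 100 / 1343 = 0.07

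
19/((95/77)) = 77/5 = 15.40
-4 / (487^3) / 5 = -4 / 577506515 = -0.00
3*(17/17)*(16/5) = 48/5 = 9.60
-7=-7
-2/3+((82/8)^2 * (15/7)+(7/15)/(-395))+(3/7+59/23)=165317833/726800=227.46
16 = 16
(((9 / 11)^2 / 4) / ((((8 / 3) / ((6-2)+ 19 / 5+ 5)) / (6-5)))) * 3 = 1458 / 605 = 2.41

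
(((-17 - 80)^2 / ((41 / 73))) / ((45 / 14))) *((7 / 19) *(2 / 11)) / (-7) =-19231996 / 385605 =-49.87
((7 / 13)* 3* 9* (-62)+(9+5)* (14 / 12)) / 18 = -34517 / 702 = -49.17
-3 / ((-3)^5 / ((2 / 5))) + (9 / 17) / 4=3781 / 27540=0.14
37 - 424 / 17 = 205 / 17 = 12.06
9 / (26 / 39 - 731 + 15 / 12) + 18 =157374 / 8749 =17.99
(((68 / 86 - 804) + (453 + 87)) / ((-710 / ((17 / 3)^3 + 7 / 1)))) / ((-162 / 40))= -115488872 / 6676911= -17.30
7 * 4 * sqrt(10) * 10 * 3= 840 * sqrt(10)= 2656.31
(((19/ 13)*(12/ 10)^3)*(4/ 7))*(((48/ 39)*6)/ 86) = 0.12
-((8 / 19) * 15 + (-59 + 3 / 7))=6950 / 133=52.26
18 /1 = 18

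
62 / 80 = 31 / 40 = 0.78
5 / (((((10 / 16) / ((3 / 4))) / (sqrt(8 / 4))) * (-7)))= -6 * sqrt(2) / 7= -1.21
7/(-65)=-7/65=-0.11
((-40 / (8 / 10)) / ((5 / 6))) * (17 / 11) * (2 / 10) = -204 / 11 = -18.55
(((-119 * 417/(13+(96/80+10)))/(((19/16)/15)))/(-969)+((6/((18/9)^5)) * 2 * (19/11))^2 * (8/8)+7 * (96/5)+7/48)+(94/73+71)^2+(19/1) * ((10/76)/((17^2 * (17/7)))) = 5914525573193142883/1097883579587520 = 5387.21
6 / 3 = 2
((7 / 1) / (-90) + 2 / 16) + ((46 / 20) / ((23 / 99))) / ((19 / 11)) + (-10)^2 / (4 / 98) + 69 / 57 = 16805807 / 6840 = 2456.99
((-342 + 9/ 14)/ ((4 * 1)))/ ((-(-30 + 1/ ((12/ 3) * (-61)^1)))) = -291519/ 102494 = -2.84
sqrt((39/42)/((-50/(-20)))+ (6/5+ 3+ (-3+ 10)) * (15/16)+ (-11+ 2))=sqrt(9170)/70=1.37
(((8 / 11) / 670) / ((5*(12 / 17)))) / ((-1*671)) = -0.00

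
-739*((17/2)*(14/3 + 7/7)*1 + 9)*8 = -1013908/3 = -337969.33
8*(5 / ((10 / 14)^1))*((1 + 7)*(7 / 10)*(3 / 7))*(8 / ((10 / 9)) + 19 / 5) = 7392 / 5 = 1478.40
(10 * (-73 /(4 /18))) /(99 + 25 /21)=-68985 /2104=-32.79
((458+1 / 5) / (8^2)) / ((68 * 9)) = 2291 / 195840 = 0.01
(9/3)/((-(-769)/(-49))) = -147/769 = -0.19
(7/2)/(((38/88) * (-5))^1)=-1.62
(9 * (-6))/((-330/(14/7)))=18/55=0.33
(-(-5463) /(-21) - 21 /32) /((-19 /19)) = 58419 /224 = 260.80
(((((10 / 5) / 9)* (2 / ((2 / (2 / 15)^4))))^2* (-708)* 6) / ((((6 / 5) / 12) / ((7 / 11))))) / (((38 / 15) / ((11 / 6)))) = -0.00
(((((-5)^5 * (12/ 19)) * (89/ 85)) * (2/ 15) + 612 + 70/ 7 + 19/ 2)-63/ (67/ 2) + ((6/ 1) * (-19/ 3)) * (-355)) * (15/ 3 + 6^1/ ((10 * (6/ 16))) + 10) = 49733547461/ 216410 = 229811.69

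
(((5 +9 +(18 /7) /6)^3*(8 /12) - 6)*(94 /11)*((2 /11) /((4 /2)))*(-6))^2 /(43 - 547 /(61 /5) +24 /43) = -67769276.53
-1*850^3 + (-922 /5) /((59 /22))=-181166895284 /295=-614125068.76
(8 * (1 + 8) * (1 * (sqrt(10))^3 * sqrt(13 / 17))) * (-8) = -5760 * sqrt(2210) / 17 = -15928.31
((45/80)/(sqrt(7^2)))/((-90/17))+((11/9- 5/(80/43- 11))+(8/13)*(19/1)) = 230824561/17166240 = 13.45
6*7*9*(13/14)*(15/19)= 5265/19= 277.11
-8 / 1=-8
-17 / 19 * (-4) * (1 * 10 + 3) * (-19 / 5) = -884 / 5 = -176.80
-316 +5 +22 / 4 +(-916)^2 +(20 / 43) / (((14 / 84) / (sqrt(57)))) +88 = 120 * sqrt(57) / 43 +1677677 / 2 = 838859.57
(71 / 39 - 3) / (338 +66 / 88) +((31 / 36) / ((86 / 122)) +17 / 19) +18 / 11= 21366721969 / 5699016180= 3.75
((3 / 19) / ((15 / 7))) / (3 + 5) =7 / 760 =0.01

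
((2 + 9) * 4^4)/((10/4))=5632/5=1126.40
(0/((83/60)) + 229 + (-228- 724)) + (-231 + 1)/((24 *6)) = -52171/72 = -724.60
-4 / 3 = -1.33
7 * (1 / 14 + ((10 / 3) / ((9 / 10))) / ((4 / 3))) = 19.94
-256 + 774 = 518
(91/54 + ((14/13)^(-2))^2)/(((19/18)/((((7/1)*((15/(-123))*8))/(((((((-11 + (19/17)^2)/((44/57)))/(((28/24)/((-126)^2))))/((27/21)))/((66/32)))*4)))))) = 440447668375/7268038781568768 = 0.00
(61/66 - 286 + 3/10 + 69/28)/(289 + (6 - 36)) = -1304279/1196580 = -1.09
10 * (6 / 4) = 15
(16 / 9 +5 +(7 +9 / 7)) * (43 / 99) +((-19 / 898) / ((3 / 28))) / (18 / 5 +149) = 1996740377 / 305245017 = 6.54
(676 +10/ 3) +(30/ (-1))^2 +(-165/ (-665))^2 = 83813749/ 53067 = 1579.39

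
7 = 7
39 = 39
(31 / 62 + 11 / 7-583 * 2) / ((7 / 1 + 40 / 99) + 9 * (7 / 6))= -322641 / 4963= -65.01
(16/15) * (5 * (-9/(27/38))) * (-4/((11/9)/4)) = 9728/11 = 884.36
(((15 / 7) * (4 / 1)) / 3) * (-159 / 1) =-3180 / 7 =-454.29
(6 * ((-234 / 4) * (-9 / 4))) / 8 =3159 / 32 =98.72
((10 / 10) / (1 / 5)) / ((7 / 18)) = 90 / 7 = 12.86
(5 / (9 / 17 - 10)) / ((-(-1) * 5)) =-17 / 161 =-0.11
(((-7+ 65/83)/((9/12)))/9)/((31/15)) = -3440/7719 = -0.45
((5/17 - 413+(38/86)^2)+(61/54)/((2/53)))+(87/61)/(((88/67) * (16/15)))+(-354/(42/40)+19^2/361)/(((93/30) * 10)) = -6206855904639767/15817644855936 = -392.40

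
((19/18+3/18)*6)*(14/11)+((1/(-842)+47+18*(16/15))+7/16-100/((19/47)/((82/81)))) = -9042497851/51833520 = -174.45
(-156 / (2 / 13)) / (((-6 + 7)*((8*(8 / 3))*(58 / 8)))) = -6.56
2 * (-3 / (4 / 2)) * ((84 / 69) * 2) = -7.30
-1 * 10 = -10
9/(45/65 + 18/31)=403/57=7.07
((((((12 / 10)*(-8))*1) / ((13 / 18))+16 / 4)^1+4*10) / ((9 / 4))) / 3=7984 / 1755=4.55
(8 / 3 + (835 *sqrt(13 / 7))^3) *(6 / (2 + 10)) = 4 / 3 + 7568377375 *sqrt(91) / 98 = 736711416.55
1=1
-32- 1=-33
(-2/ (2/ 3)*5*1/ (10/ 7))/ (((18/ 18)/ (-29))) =304.50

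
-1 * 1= -1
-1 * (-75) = 75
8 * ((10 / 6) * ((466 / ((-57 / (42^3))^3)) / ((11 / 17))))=-1590938618694082560 / 75449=-21086278395924.17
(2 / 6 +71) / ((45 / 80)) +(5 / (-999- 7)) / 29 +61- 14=136913447 / 787698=173.81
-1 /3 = -0.33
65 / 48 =1.35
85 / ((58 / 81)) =6885 / 58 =118.71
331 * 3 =993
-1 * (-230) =230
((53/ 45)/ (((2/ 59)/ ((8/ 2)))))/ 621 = 6254/ 27945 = 0.22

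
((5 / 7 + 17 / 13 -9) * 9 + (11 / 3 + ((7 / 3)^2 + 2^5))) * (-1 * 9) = 17765 / 91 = 195.22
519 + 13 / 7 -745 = -1569 / 7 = -224.14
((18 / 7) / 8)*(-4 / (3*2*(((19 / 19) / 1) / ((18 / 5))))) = -0.77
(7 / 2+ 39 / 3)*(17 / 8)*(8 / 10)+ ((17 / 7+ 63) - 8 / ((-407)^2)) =2167847343 / 23190860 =93.48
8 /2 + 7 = 11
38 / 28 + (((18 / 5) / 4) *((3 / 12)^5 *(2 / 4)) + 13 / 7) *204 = 13630093 / 35840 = 380.30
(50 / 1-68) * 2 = -36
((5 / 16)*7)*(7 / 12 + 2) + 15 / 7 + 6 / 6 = 11819 / 1344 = 8.79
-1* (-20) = 20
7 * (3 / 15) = 7 / 5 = 1.40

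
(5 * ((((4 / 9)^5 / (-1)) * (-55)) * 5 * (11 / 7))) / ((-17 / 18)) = -30976000 / 780759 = -39.67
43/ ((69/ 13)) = 559/ 69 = 8.10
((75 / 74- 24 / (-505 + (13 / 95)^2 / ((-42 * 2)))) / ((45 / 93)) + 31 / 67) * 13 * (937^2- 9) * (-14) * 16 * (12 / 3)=-831390626269583511040 / 30614903821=-27156401703.25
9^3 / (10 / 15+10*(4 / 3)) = 729 / 14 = 52.07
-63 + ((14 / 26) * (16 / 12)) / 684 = -420140 / 6669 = -63.00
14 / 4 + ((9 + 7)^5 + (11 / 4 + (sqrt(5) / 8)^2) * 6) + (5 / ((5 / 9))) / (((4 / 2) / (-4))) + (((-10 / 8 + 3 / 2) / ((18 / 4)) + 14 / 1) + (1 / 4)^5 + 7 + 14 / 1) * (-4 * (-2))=1208285477 / 1152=1048858.92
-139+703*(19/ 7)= 12384/ 7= 1769.14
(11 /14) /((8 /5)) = 55 /112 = 0.49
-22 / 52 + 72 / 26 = 2.35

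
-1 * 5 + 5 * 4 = 15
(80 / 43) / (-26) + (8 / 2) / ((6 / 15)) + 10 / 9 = 55540 / 5031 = 11.04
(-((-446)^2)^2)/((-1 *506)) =19783787528/253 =78196788.65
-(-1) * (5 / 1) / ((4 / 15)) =75 / 4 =18.75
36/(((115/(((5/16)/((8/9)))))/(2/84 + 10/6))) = 1917/10304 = 0.19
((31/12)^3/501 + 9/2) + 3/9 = 4214143/865728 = 4.87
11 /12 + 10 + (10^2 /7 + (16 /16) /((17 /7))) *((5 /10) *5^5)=32809339 /1428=22975.73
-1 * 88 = -88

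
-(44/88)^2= -1/4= -0.25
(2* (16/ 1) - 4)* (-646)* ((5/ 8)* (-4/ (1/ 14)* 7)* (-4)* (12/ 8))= -26589360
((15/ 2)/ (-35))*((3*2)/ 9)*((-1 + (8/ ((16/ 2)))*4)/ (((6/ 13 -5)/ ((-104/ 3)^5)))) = -158164877312/ 33453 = -4727972.90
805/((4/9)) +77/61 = 442253/244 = 1812.51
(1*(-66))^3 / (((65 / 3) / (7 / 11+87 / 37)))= -95344128 / 2405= -39644.13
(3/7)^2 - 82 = -81.82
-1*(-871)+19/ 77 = 67086/ 77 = 871.25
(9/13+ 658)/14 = 8563/182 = 47.05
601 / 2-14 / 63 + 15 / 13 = 70535 / 234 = 301.43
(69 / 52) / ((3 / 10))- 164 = -4149 / 26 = -159.58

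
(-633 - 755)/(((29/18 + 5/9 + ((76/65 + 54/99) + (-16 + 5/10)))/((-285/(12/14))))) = -494969475/12461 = -39721.49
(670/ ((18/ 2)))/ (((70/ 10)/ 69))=15410/ 21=733.81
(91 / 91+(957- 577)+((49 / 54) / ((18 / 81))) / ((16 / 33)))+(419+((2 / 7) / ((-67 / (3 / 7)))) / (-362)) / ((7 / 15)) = 342689001203 / 266211904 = 1287.28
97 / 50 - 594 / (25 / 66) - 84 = -82511 / 50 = -1650.22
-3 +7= 4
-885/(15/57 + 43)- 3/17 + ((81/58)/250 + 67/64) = -10579737741/540328000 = -19.58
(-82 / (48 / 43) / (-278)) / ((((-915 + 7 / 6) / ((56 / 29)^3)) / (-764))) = 29567851264 / 18587759293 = 1.59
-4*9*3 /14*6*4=-1296 /7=-185.14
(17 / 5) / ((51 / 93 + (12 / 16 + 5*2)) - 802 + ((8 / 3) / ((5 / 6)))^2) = -10540 / 2419431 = -0.00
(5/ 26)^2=0.04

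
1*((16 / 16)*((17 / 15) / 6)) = 17 / 90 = 0.19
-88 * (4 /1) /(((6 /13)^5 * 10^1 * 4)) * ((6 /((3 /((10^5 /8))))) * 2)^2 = -255263937500000 /243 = -1050468878600.82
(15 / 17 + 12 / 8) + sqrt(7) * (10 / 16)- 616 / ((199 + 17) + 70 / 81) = -136809 / 298622 + 5 * sqrt(7) / 8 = 1.20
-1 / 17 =-0.06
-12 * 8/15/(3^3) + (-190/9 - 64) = -85.35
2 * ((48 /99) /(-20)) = -8 /165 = -0.05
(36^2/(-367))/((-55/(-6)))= -7776/20185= -0.39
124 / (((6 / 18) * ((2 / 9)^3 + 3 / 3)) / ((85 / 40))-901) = -4610196 / 33492383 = -0.14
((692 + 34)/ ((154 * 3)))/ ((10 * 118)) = 11/ 8260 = 0.00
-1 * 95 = -95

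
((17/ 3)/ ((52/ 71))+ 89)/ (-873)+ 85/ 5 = 2300105/ 136188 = 16.89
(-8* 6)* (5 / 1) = -240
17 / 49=0.35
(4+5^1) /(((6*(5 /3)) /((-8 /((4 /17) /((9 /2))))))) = -1377 /10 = -137.70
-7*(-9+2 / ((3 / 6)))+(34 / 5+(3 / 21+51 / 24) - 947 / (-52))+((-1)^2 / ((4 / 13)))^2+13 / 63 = 4786121 / 65520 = 73.05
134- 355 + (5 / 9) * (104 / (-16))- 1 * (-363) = 2491 / 18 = 138.39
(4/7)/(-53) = -4/371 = -0.01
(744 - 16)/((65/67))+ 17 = 3837/5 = 767.40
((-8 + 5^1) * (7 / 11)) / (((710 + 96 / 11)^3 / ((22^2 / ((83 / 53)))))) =-16295433 / 10253887093382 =-0.00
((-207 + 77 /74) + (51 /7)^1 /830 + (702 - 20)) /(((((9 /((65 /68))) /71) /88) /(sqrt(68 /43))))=2078041354532 * sqrt(731) /141428763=397260.27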